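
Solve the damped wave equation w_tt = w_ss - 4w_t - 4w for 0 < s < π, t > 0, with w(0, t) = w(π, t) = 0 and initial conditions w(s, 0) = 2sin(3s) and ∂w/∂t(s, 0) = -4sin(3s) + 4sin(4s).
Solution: Substitute w = exp(-2t)u.
Then w_t = exp(-2t)(u_t - 2u), w_tt = exp(-2t)(u_tt - 4u_t + 4u), w_ss = exp(-2t)u_ss; substituting and dividing by exp(-2t), the lower-order terms cancel: u_tt = u_ss (standard wave equation).
Data for u: u(s,0) = w(s,0) = 2sin(3s); u_t(s,0) = w_t(s,0) + 2w(s,0) = 4sin(4s). The boundary conditions carry over: u(0,t) = u(π,t) = 0.
Separating variables: u = Σ [A_n cos(ω_n t) + B_n sin(ω_n t)] sin(ns), ω_n = n. From ICs (B_n = velocity coefficient / ω_n): A_3=2, B_4=1.
So u(s,t) = 2sin(3s)cos(3t) + sin(4s)sin(4t), and w(s,t) = exp(-2t)u(s,t).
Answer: w(s, t) = 2exp(-2t)sin(3s)cos(3t) + exp(-2t)sin(4s)sin(4t)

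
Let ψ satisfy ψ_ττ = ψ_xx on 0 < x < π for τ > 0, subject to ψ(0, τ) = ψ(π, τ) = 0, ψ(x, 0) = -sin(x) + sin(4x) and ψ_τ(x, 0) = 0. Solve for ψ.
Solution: Separating variables: ψ = Σ [A_n cos(ω_n τ) + B_n sin(ω_n τ)] sin(nx), ω_n = n. From ICs: A_1=-1, A_4=1.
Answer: ψ(x, τ) = -sin(x)cos(τ) + sin(4x)cos(4τ)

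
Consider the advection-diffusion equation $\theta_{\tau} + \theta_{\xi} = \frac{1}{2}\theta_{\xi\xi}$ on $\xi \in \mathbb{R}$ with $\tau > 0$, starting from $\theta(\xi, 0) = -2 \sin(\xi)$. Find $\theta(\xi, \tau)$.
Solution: Moving frame: $\eta = \xi - \tau$, $\sigma = \tau$, $\theta = u(\eta,\sigma)$, so $\theta_{\tau} = u_{\sigma} - u_{\eta}$ and $\theta_{\xi\xi} = u_{\eta\eta}$.
Hence $\theta_{\tau} + \theta_{\xi} = u_{\sigma}$ and the PDE becomes the heat equation $u_{\sigma} = \frac{1}{2}u_{\eta\eta}$ on $\eta \in \mathbb{R}$.
Initial data: $u(\eta,0) = \theta(\eta,0) = -2 \sin(\eta)$. Each mode $\sin(n\eta)$ decays as $e^{-n^2\sigma/2}$ on $\mathbb{R}$, so $u(\eta,\sigma) = \sum c_n e^{-n^2\sigma/2} \sin(n\eta)$ with $c_1=-2$: $u(\eta,\sigma) = -2 e^{-\sigma/2} \sin(\eta)$.
Substituting back: $\theta(\xi,\tau) = u(\xi - \tau, \tau)$.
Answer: $\theta(\xi, \tau) = 2 e^{-\tau/2} \sin(\tau - \xi)$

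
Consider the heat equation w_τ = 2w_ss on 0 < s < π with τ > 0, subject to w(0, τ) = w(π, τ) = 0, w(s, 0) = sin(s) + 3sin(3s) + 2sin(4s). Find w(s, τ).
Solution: Separating variables: w = Σ c_n exp(-2n²τ) sin(ns). From w(s,0) = sin(s) + 3sin(3s) + 2sin(4s): c_1=1, c_3=3, c_4=2.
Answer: w(s, τ) = exp(-2τ)sin(s) + 3exp(-18τ)sin(3s) + 2exp(-32τ)sin(4s)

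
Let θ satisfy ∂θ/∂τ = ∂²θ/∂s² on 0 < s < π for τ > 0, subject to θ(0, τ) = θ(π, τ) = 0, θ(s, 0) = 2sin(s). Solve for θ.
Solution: Using separation of variables θ = X(s)G(τ):
Eigenfunctions: sin(ns), n = 1, 2, 3, ...
General solution: θ(s, τ) = Σ c_n sin(ns) exp(-n² τ)
Matching θ(s,0) = 2sin(s) term by term: c_1=2.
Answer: θ(s, τ) = 2exp(-τ)sin(s)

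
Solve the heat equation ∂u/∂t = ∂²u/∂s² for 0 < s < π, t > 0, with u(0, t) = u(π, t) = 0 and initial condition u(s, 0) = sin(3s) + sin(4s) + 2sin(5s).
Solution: Using separation of variables u = X(s)T(t):
Eigenfunctions: sin(ns), n = 1, 2, 3, ...
General solution: u(s, t) = Σ c_n sin(ns) exp(-n² t)
Matching u(s,0) = sin(3s) + sin(4s) + 2sin(5s) term by term: c_3=1, c_4=1, c_5=2.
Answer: u(s, t) = exp(-9t)sin(3s) + exp(-16t)sin(4s) + 2exp(-25t)sin(5s)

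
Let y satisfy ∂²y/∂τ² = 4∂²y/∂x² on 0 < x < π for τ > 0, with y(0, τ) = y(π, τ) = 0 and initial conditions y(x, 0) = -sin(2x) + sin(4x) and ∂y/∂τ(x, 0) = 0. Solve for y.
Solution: Using separation of variables y = X(x)T(τ):
Eigenfunctions: sin(nx), n = 1, 2, 3, ...
General solution: y(x, τ) = Σ [A_n cos(2n τ) + B_n sin(2n τ)] sin(nx)
From y(x,0) = -sin(2x) + sin(4x): A_2=-1, A_4=1. From y_τ(x,0) = 0: all B_n = 0.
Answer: y(x, τ) = -sin(2x)cos(4τ) + sin(4x)cos(8τ)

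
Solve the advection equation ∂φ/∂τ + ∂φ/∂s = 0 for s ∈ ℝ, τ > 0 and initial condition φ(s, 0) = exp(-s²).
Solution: By method of characteristics (waves move right with speed 1):
Along characteristics s - τ = const, φ is constant, so φ(s,τ) = f(s - τ) with f = φ(·, 0).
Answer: φ(s, τ) = exp(-(s - τ)²)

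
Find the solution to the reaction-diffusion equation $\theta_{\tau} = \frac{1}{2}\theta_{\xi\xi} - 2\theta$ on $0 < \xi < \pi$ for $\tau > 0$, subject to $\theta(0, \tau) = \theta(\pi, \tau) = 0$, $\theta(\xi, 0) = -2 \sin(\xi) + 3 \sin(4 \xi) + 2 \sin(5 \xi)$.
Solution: Substitute $\theta = e^{-2\tau}u$, i.e. $u = e^{2\tau}\theta$.
By the product rule, $\theta_{\tau} = e^{-2\tau}(u_{\tau} - 2u)$, $\theta_{\xi\xi} = e^{-2\tau}u_{\xi\xi}$.
Substituting into the PDE and dividing by $e^{-2\tau}$: $u_{\tau} - 2u = \frac{1}{2}u_{\xi\xi} - 2u$.
The lower-order terms cancel, leaving the standard heat equation $u_{\tau} = \frac{1}{2}u_{\xi\xi}$.
Initial data for $u$: $u(\xi,0) = \theta(\xi,0) = -2 \sin(\xi) + 3 \sin(4 \xi) + 2 \sin(5 \xi)$. The boundary conditions carry over: $u(0,\tau) = u(\pi,\tau) = 0$.
Solve for $u$:
  Using separation of variables $u = X(\xi)G(\tau)$:
  Eigenfunctions: $\sin(n\xi)$, $n = 1, 2, 3, \ldots$
  General solution: $u(\xi, \tau) = \sum c_n \sin(n\xi) e^{-n^2 \tau/2}$
  Matching $u(\xi,0) = -2 \sin(\xi) + 3 \sin(4 \xi) + 2 \sin(5 \xi)$ term by term: $c_1=-2, c_4=3, c_5=2$.
Hence $u(\xi,\tau) = 3 e^{-8 \tau} \sin(4 \xi) - 2 e^{-\tau/2} \sin(\xi) + 2 e^{-25 \tau/2} \sin(5 \xi)$.
Transform back: $\theta(\xi,\tau) = e^{-2\tau}u(\xi,\tau)$.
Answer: $\theta(\xi, \tau) = 3 e^{-10 \tau} \sin(4 \xi) - 2 e^{-5 \tau/2} \sin(\xi) + 2 e^{-29 \tau/2} \sin(5 \xi)$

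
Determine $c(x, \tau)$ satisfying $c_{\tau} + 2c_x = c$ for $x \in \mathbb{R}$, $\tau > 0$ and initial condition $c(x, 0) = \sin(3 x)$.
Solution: Substitute $c = e^{\tau}u$.
Then $c_{\tau} = e^{\tau}(u_{\tau} + u)$, $c_x = e^{\tau}u_x$; substituting and dividing by $e^{\tau}$, the lower-order terms cancel: $u_{\tau} + 2u_x = 0$ (standard advection equation).
Data for $u$: $u(x,0) = c(x,0) = \sin(3 x)$.
By characteristics ($dx/d\tau = 2$), $u(x,\tau) = f(x - 2\tau)$ with $f = u( \cdot , 0)$.
So $u(x,\tau) = \sin(3 x - 6 \tau)$, and $c(x,\tau) = e^{\tau}u(x,\tau)$.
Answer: $c(x, \tau) = - e^{\tau} \sin(6 \tau - 3 x)$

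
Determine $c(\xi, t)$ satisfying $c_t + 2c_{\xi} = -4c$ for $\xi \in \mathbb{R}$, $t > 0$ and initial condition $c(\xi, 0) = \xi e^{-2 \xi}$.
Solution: Substitute $c = e^{-2\xi}u$, i.e. $u = e^{2\xi}c$.
By the product rule, $c_{\xi} = e^{-2\xi}(u_{\xi} - 2u)$, $c_t = e^{-2\xi}u_t$.
Substituting into the PDE and dividing by $e^{-2\xi}$: $u_t + 2(u_{\xi} - 2u) = -4u$.
The lower-order terms cancel, leaving the standard advection equation $u_t + 2u_{\xi} = 0$.
Initial data for $u$: $u(\xi,0) = e^{2\xi}c(\xi,0) = \xi$.
Solve for $u$:
  By method of characteristics (waves move right with speed 2):
  Along characteristics $\xi - 2t =$ const, $u$ is constant, so $u(\xi,t) = f(\xi - 2t)$ with $f = u( \cdot , 0)$.
Hence $u(\xi,t) = -2 t + \xi$.
Transform back: $c(\xi,t) = e^{-2\xi}u(\xi,t)$.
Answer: $c(\xi, t) = \xi e^{-2 \xi} - 2 t e^{-2 \xi}$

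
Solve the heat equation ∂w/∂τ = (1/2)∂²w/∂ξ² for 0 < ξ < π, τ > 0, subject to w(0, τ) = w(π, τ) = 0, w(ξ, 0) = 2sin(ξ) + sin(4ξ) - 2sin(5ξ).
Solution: Using separation of variables w = X(ξ)T(τ):
Eigenfunctions: sin(nξ), n = 1, 2, 3, ...
General solution: w(ξ, τ) = Σ c_n sin(nξ) exp(-n² τ/2)
Matching w(ξ,0) = 2sin(ξ) + sin(4ξ) - 2sin(5ξ) term by term: c_1=2, c_4=1, c_5=-2.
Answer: w(ξ, τ) = exp(-8τ)sin(4ξ) + 2exp(-τ/2)sin(ξ) - 2exp(-25τ/2)sin(5ξ)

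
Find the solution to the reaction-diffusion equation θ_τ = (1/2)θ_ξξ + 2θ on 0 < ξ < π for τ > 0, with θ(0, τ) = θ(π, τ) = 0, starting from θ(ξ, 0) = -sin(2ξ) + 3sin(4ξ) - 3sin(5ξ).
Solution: Substitute θ = exp(2τ)u, i.e. u = exp(-2τ)θ.
By the product rule, θ_τ = exp(2τ)(u_τ + 2u), θ_ξξ = exp(2τ)u_ξξ.
Substituting into the PDE and dividing by exp(2τ): u_τ + 2u = (1/2)u_ξξ + 2u.
The lower-order terms cancel, leaving the standard heat equation u_τ = (1/2)u_ξξ.
Initial data for u: u(ξ,0) = θ(ξ,0) = -sin(2ξ) + 3sin(4ξ) - 3sin(5ξ). The boundary conditions carry over: u(0,τ) = u(π,τ) = 0.
Solve for u:
  Using separation of variables u = X(ξ)G(τ):
  Eigenfunctions: sin(nξ), n = 1, 2, 3, ...
  General solution: u(ξ, τ) = Σ c_n sin(nξ) exp(-n² τ/2)
  Matching u(ξ,0) = -sin(2ξ) + 3sin(4ξ) - 3sin(5ξ) term by term: c_2=-1, c_4=3, c_5=-3.
Hence u(ξ,τ) = -exp(-2τ)sin(2ξ) + 3exp(-8τ)sin(4ξ) - 3exp(-25τ/2)sin(5ξ).
Transform back: θ(ξ,τ) = exp(2τ)u(ξ,τ).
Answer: θ(ξ, τ) = -sin(2ξ) + 3exp(-6τ)sin(4ξ) - 3exp(-21τ/2)sin(5ξ)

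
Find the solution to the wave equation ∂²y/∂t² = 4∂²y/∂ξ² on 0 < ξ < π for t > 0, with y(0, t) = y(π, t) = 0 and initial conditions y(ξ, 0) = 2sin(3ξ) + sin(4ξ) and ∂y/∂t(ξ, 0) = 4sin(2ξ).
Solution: Separating variables: y = Σ [A_n cos(ω_n t) + B_n sin(ω_n t)] sin(nξ), ω_n = 2n. From ICs (B_n = velocity coefficient / ω_n): A_3=2, A_4=1, B_2=1.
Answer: y(ξ, t) = sin(4t)sin(2ξ) + 2sin(3ξ)cos(6t) + sin(4ξ)cos(8t)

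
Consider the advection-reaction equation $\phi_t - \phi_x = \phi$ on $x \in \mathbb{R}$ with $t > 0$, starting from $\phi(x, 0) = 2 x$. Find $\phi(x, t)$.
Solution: Substitute $\phi = e^{t}u$, i.e. $u = e^{-t}\phi$.
By the product rule, $\phi_t = e^{t}(u_t + u)$, $\phi_x = e^{t}u_x$.
Substituting into the PDE and dividing by $e^{t}$: $u_t + u - u_x = u$.
The lower-order terms cancel, leaving the standard advection equation $u_t - u_x = 0$.
Initial data for $u$: $u(x,0) = \phi(x,0) = 2 x$.
Solve for $u$:
  By method of characteristics (waves move left with speed 1):
  Along characteristics $x + t =$ const, $u$ is constant, so $u(x,t) = f(x + t)$ with $f = u( \cdot , 0)$.
Hence $u(x,t) = 2 t + 2 x$.
Transform back: $\phi(x,t) = e^{t}u(x,t)$.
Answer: $\phi(x, t) = 2 t e^{t} + 2 x e^{t}$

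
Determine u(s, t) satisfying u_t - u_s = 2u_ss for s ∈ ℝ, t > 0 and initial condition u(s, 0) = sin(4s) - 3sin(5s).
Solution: Change to a moving frame: let η = s + t, σ = t and write u(s,t) = w(η,σ).
By the chain rule u_t = w_σ + w_η, u_s = w_η, u_ss = w_ηη.
Then u_t - u_s = w_σ: the advection term cancels and the PDE becomes the heat equation w_σ = 2w_ηη on η ∈ ℝ.
Initial data: w(η,0) = u(η,0) = sin(4η) - 3sin(5η).
On η ∈ ℝ each mode satisfies (sin(nη))″ = -n² sin(nη), so exp(-2n²σ) sin(nη) solves the heat equation; by superposition w(η,σ) = Σ c_n exp(-2n²σ) sin(nη).
Reading off the coefficients: c_4=1, c_5=-3, so w(η,σ) = exp(-32σ)sin(4η) - 3exp(-50σ)sin(5η).
Substituting back η = s + t, σ = t: u(s,t) = w(s + t, t).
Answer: u(s, t) = exp(-32t)sin(4s + 4t) - 3exp(-50t)sin(5s + 5t)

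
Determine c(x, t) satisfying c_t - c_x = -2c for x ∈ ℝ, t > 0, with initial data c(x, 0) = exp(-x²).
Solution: Substitute c = exp(-2t)u, i.e. u = exp(2t)c.
By the product rule, c_t = exp(-2t)(u_t - 2u), c_x = exp(-2t)u_x.
Substituting into the PDE and dividing by exp(-2t): u_t - 2u - u_x = -2u.
The lower-order terms cancel, leaving the standard advection equation u_t - u_x = 0.
Initial data for u: u(x,0) = c(x,0) = exp(-x²).
Solve for u:
  By method of characteristics (waves move left with speed 1):
  Along characteristics x + t = const, u is constant, so u(x,t) = f(x + t) with f = u(·, 0).
Hence u(x,t) = exp(-(t + x)²).
Transform back: c(x,t) = exp(-2t)u(x,t).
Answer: c(x, t) = exp(-2t)exp(-(t + x)²)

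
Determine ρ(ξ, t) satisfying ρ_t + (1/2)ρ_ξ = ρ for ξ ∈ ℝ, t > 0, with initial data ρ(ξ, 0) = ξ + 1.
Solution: Substitute ρ = exp(t)u.
Then ρ_t = exp(t)(u_t + u), ρ_ξ = exp(t)u_ξ; substituting and dividing by exp(t), the lower-order terms cancel: u_t + (1/2)u_ξ = 0 (standard advection equation).
Data for u: u(ξ,0) = ρ(ξ,0) = ξ + 1.
By characteristics (dξ/dt = 1/2), u(ξ,t) = f(ξ - (1/2)t) with f = u(·, 0).
So u(ξ,t) = -(1/2)t + ξ + 1, and ρ(ξ,t) = exp(t)u(ξ,t).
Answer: ρ(ξ, t) = -(1/2)texp(t) + ξexp(t) + exp(t)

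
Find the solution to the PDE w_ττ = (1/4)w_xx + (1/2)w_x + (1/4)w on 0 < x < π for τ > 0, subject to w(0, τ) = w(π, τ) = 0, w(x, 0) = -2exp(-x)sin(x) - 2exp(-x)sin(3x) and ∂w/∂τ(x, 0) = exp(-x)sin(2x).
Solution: Substitute w = exp(-x)u.
Then w_x = exp(-x)(u_x - u), w_xx = exp(-x)(u_xx - 2u_x + u), w_ττ = exp(-x)u_ττ; substituting and dividing by exp(-x), the lower-order terms cancel: u_ττ = (1/4)u_xx (standard wave equation).
Data for u: u(x,0) = exp(x)w(x,0) = -2sin(x) - 2sin(3x); u_τ(x,0) = exp(x)w_τ(x,0) = sin(2x). The boundary conditions carry over: u(0,τ) = u(π,τ) = 0.
Separating variables: u = Σ [A_n cos(ω_n τ) + B_n sin(ω_n τ)] sin(nx), ω_n = n/2. From ICs (B_n = velocity coefficient / ω_n): A_1=-2, A_3=-2, B_2=1.
So u(x,τ) = -2sin(x)cos(τ/2) + sin(2x)sin(τ) - 2sin(3x)cos(3τ/2), and w(x,τ) = exp(-x)u(x,τ).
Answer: w(x, τ) = -2exp(-x)sin(x)cos(τ/2) + exp(-x)sin(2x)sin(τ) - 2exp(-x)sin(3x)cos(3τ/2)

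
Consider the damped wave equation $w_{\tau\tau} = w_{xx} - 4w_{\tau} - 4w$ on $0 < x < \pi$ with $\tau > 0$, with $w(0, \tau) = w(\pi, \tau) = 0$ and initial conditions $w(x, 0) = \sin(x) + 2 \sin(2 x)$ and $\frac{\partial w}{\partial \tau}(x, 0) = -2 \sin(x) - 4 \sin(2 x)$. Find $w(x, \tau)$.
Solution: Substitute $w = e^{-2\tau}u$.
Then $w_{\tau} = e^{-2\tau}(u_{\tau} - 2u)$, $w_{\tau\tau} = e^{-2\tau}(u_{\tau\tau} - 4u_{\tau} + 4u)$, $w_{xx} = e^{-2\tau}u_{xx}$; substituting and dividing by $e^{-2\tau}$, the lower-order terms cancel: $u_{\tau\tau} = u_{xx}$ (standard wave equation).
Data for $u$: $u(x,0) = w(x,0) = \sin(x) + 2 \sin(2 x)$; $u_{\tau}(x,0) = w_{\tau}(x,0) + 2w(x,0) = 0$. The boundary conditions carry over: $u(0,\tau) = u(\pi,\tau) = 0$.
Separating variables: $u = \sum [A_n \cos(\omega_n \tau) + B_n \sin(\omega_n \tau)] \sin(nx)$, $\omega_n = n$. From ICs: $A_1=1, A_2=2$.
So $u(x,\tau) = \sin(x) \cos(\tau) + 2 \sin(2 x) \cos(2 \tau)$, and $w(x,\tau) = e^{-2\tau}u(x,\tau)$.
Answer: $w(x, \tau) = e^{-2 \tau} \sin(x) \cos(\tau) + 2 e^{-2 \tau} \sin(2 x) \cos(2 \tau)$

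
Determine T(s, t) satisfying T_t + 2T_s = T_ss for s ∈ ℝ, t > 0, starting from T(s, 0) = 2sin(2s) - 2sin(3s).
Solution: Change to a moving frame: let η = s - 2t, σ = t and write T(s,t) = u(η,σ).
By the chain rule T_t = u_σ - 2u_η, T_s = u_η, T_ss = u_ηη.
Then T_t + 2T_s = u_σ: the advection term cancels and the PDE becomes the heat equation u_σ = u_ηη on η ∈ ℝ.
Initial data: u(η,0) = T(η,0) = 2sin(2η) - 2sin(3η).
On η ∈ ℝ each mode satisfies (sin(nη))″ = -n² sin(nη), so exp(-n²σ) sin(nη) solves the heat equation; by superposition u(η,σ) = Σ c_n exp(-n²σ) sin(nη).
Reading off the coefficients: c_2=2, c_3=-2, so u(η,σ) = 2exp(-4σ)sin(2η) - 2exp(-9σ)sin(3η).
Substituting back η = s - 2t, σ = t: T(s,t) = u(s - 2t, t).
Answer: T(s, t) = 2exp(-4t)sin(2s - 4t) - 2exp(-9t)sin(3s - 6t)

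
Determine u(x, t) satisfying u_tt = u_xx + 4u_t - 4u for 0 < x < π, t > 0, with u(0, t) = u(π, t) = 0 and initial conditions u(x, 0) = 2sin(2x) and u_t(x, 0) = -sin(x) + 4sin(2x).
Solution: Substitute u = exp(2t)w, i.e. w = exp(-2t)u.
By the product rule, u_t = exp(2t)(w_t + 2w), u_tt = exp(2t)(w_tt + 4w_t + 4w), u_xx = exp(2t)w_xx.
Substituting into the PDE and dividing by exp(2t): w_tt + 4w_t + 4w = w_xx + 4(w_t + 2w) - 4w.
The lower-order terms cancel, leaving the standard wave equation w_tt = w_xx.
Initial data for w: w(x,0) = u(x,0) = 2sin(2x); w_t(x,0) = u_t(x,0) - 2u(x,0) = -sin(x). The boundary conditions carry over: w(0,t) = w(π,t) = 0.
Solve for w:
  Using separation of variables w = X(x)T(t):
  Eigenfunctions: sin(nx), n = 1, 2, 3, ...
  General solution: w(x, t) = Σ [A_n cos(n t) + B_n sin(n t)] sin(nx)
  From w(x,0) = 2sin(2x): A_2=2. From w_t(x,0) = -sin(x), using w_t(x,0) = Σ ω_n B_n sin(nx) with ω_n = n: B_1 = (-1)/1 = -1.
Hence w(x,t) = -sin(t)sin(x) + 2sin(2x)cos(2t).
Transform back: u(x,t) = exp(2t)w(x,t).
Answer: u(x, t) = -exp(2t)sin(t)sin(x) + 2exp(2t)sin(2x)cos(2t)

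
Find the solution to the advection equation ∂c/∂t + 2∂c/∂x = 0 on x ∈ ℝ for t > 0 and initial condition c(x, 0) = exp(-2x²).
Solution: By method of characteristics (waves move right with speed 2):
Along characteristics x - 2t = const, c is constant, so c(x,t) = f(x - 2t) with f = c(·, 0).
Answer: c(x, t) = exp(-2(-2t + x)²)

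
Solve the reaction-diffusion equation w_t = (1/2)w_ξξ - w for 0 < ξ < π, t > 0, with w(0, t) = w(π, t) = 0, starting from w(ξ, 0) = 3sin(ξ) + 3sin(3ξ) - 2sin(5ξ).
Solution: Substitute w = exp(-t)u.
Then w_t = exp(-t)(u_t - u), w_ξξ = exp(-t)u_ξξ; substituting and dividing by exp(-t), the lower-order terms cancel: u_t = (1/2)u_ξξ (standard heat equation).
Data for u: u(ξ,0) = w(ξ,0) = 3sin(ξ) + 3sin(3ξ) - 2sin(5ξ). The boundary conditions carry over: u(0,t) = u(π,t) = 0.
Separating variables: u = Σ c_n exp(-n²t/2) sin(nξ). From u(ξ,0) = 3sin(ξ) + 3sin(3ξ) - 2sin(5ξ): c_1=3, c_3=3, c_5=-2.
So u(ξ,t) = 3exp(-t/2)sin(ξ) + 3exp(-9t/2)sin(3ξ) - 2exp(-25t/2)sin(5ξ), and w(ξ,t) = exp(-t)u(ξ,t).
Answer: w(ξ, t) = 3exp(-3t/2)sin(ξ) + 3exp(-11t/2)sin(3ξ) - 2exp(-27t/2)sin(5ξ)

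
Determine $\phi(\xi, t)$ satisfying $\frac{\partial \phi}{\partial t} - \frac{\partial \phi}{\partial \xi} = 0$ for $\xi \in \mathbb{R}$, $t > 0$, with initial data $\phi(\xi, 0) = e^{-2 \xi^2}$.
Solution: By characteristics ($d\xi/dt = -1$), $\phi(\xi,t) = f(\xi + t)$ with $f = \phi( \cdot , 0)$.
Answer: $\phi(\xi, t) = e^{-2 (\xi + t)^2}$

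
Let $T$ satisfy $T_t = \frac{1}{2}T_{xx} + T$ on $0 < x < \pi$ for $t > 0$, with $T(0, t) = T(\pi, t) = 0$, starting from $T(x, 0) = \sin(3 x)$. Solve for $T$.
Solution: Substitute $T = e^{t}u$, i.e. $u = e^{-t}T$.
By the product rule, $T_t = e^{t}(u_t + u)$, $T_{xx} = e^{t}u_{xx}$.
Substituting into the PDE and dividing by $e^{t}$: $u_t + u = \frac{1}{2}u_{xx} + u$.
The lower-order terms cancel, leaving the standard heat equation $u_t = \frac{1}{2}u_{xx}$.
Initial data for $u$: $u(x,0) = T(x,0) = \sin(3 x)$. The boundary conditions carry over: $u(0,t) = u(\pi,t) = 0$.
Solve for $u$:
  Using separation of variables $u = X(x)G(t)$:
  Eigenfunctions: $\sin(nx)$, $n = 1, 2, 3, \ldots$
  General solution: $u(x, t) = \sum c_n \sin(nx) e^{-n^2 t/2}$
  Matching $u(x,0) = \sin(3 x)$ term by term: $c_3=1$.
Hence $u(x,t) = e^{-9 t/2} \sin(3 x)$.
Transform back: $T(x,t) = e^{t}u(x,t)$.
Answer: $T(x, t) = e^{-7 t/2} \sin(3 x)$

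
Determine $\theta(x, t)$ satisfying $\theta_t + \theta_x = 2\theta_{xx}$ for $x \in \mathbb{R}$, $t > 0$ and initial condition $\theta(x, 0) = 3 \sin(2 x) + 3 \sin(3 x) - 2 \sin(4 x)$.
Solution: Change to a moving frame: let $\eta = x - t$, $\sigma = t$ and write $\theta(x,t) = u(\eta,\sigma)$.
By the chain rule $\theta_t = u_{\sigma} - u_{\eta}$, $\theta_x = u_{\eta}$, $\theta_{xx} = u_{\eta\eta}$.
Then $\theta_t + \theta_x = u_{\sigma}$: the advection term cancels and the PDE becomes the heat equation $u_{\sigma} = 2u_{\eta\eta}$ on $\eta \in \mathbb{R}$.
Initial data: $u(\eta,0) = \theta(\eta,0) = 3 \sin(2 \eta) + 3 \sin(3 \eta) - 2 \sin(4 \eta)$.
On $\eta \in \mathbb{R}$ each mode satisfies $(\sin(n\eta))'' = -n^2 \sin(n\eta)$, so $e^{-2n^2\sigma} \sin(n\eta)$ solves the heat equation; by superposition $u(\eta,\sigma) = \sum c_n e^{-2n^2\sigma} \sin(n\eta)$.
Reading off the coefficients: $c_2=3, c_3=3, c_4=-2$, so $u(\eta,\sigma) = 3 e^{-8 \sigma} \sin(2 \eta) + 3 e^{-18 \sigma} \sin(3 \eta) - 2 e^{-32 \sigma} \sin(4 \eta)$.
Substituting back $\eta = x - t$, $\sigma = t$: $\theta(x,t) = u(x - t, t)$.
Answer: $\theta(x, t) = -3 e^{-8 t} \sin(2 t - 2 x) - 3 e^{-18 t} \sin(3 t - 3 x) + 2 e^{-32 t} \sin(4 t - 4 x)$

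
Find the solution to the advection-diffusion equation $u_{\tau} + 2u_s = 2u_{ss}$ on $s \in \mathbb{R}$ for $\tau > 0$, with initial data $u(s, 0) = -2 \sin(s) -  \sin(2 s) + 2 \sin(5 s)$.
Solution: Moving frame: $\eta = s - 2\tau$, $\sigma = \tau$, $u = w(\eta,\sigma)$, so $u_{\tau} = w_{\sigma} - 2w_{\eta}$ and $u_{ss} = w_{\eta\eta}$.
Hence $u_{\tau} + 2u_s = w_{\sigma}$ and the PDE becomes the heat equation $w_{\sigma} = 2w_{\eta\eta}$ on $\eta \in \mathbb{R}$.
Initial data: $w(\eta,0) = u(\eta,0) = -2 \sin(\eta) - \sin(2 \eta) + 2 \sin(5 \eta)$. Each mode $\sin(n\eta)$ decays as $e^{-2n^2\sigma}$ on $\mathbb{R}$, so $w(\eta,\sigma) = \sum c_n e^{-2n^2\sigma} \sin(n\eta)$ with $c_1=-2, c_2=-1, c_5=2$: $w(\eta,\sigma) = -2 e^{-2 \sigma} \sin(\eta) - e^{-8 \sigma} \sin(2 \eta) + 2 e^{-50 \sigma} \sin(5 \eta)$.
Substituting back: $u(s,\tau) = w(s - 2\tau, \tau)$.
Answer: $u(s, \tau) = 2 e^{-2 \tau} \sin(2 \tau - s) + e^{-8 \tau} \sin(4 \tau - 2 s) - 2 e^{-50 \tau} \sin(10 \tau - 5 s)$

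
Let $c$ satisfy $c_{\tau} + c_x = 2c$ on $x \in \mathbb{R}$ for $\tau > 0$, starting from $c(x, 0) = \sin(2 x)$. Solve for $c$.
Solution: Substitute $c = e^{2\tau}u$.
Then $c_{\tau} = e^{2\tau}(u_{\tau} + 2u)$, $c_x = e^{2\tau}u_x$; substituting and dividing by $e^{2\tau}$, the lower-order terms cancel: $u_{\tau} + u_x = 0$ (standard advection equation).
Data for $u$: $u(x,0) = c(x,0) = \sin(2 x)$.
By characteristics ($dx/d\tau = 1$), $u(x,\tau) = f(x - \tau)$ with $f = u( \cdot , 0)$.
So $u(x,\tau) = \sin(2 x - 2 \tau)$, and $c(x,\tau) = e^{2\tau}u(x,\tau)$.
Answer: $c(x, \tau) = - e^{2 \tau} \sin(2 \tau - 2 x)$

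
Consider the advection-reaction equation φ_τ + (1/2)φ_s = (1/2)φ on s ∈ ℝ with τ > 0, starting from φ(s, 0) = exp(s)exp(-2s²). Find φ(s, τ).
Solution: Substitute φ = exp(s)u, i.e. u = exp(-s)φ.
By the product rule, φ_s = exp(s)(u_s + u), φ_τ = exp(s)u_τ.
Substituting into the PDE and dividing by exp(s): u_τ + (1/2)(u_s + u) = (1/2)u.
The lower-order terms cancel, leaving the standard advection equation u_τ + (1/2)u_s = 0.
Initial data for u: u(s,0) = exp(-s)φ(s,0) = exp(-2s²).
Solve for u:
  By method of characteristics (waves move right with speed 1/2):
  Along characteristics s - (1/2)τ = const, u is constant, so u(s,τ) = f(s - (1/2)τ) with f = u(·, 0).
Hence u(s,τ) = exp(-2(s - τ/2)²).
Transform back: φ(s,τ) = exp(s)u(s,τ).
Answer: φ(s, τ) = exp(s)exp(-2(s - τ/2)²)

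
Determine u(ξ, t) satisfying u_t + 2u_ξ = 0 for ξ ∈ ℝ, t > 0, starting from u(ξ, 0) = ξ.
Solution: By characteristics (dξ/dt = 2), u(ξ,t) = f(ξ - 2t) with f = u(·, 0).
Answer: u(ξ, t) = -2t + ξ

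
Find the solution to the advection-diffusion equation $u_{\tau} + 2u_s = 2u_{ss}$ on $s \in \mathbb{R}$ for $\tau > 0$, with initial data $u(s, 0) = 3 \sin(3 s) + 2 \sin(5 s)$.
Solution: Moving frame: $\eta = s - 2\tau$, $\sigma = \tau$, $u = w(\eta,\sigma)$, so $u_{\tau} = w_{\sigma} - 2w_{\eta}$ and $u_{ss} = w_{\eta\eta}$.
Hence $u_{\tau} + 2u_s = w_{\sigma}$ and the PDE becomes the heat equation $w_{\sigma} = 2w_{\eta\eta}$ on $\eta \in \mathbb{R}$.
Initial data: $w(\eta,0) = u(\eta,0) = 3 \sin(3 \eta) + 2 \sin(5 \eta)$. Each mode $\sin(n\eta)$ decays as $e^{-2n^2\sigma}$ on $\mathbb{R}$, so $w(\eta,\sigma) = \sum c_n e^{-2n^2\sigma} \sin(n\eta)$ with $c_3=3, c_5=2$: $w(\eta,\sigma) = 3 e^{-18 \sigma} \sin(3 \eta) + 2 e^{-50 \sigma} \sin(5 \eta)$.
Substituting back: $u(s,\tau) = w(s - 2\tau, \tau)$.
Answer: $u(s, \tau) = -3 e^{-18 \tau} \sin(6 \tau - 3 s) - 2 e^{-50 \tau} \sin(10 \tau - 5 s)$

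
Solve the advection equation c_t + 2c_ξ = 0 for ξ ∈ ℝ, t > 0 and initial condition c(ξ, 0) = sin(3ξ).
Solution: By characteristics (dξ/dt = 2), c(ξ,t) = f(ξ - 2t) with f = c(·, 0).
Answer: c(ξ, t) = -sin(6t - 3ξ)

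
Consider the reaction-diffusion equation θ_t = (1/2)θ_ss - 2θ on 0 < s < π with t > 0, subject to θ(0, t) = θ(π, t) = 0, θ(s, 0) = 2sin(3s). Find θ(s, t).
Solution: Substitute θ = exp(-2t)u, i.e. u = exp(2t)θ.
By the product rule, θ_t = exp(-2t)(u_t - 2u), θ_ss = exp(-2t)u_ss.
Substituting into the PDE and dividing by exp(-2t): u_t - 2u = (1/2)u_ss - 2u.
The lower-order terms cancel, leaving the standard heat equation u_t = (1/2)u_ss.
Initial data for u: u(s,0) = θ(s,0) = 2sin(3s). The boundary conditions carry over: u(0,t) = u(π,t) = 0.
Solve for u:
  Using separation of variables u = X(s)G(t):
  Eigenfunctions: sin(ns), n = 1, 2, 3, ...
  General solution: u(s, t) = Σ c_n sin(ns) exp(-n² t/2)
  Matching u(s,0) = 2sin(3s) term by term: c_3=2.
Hence u(s,t) = 2exp(-9t/2)sin(3s).
Transform back: θ(s,t) = exp(-2t)u(s,t).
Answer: θ(s, t) = 2exp(-13t/2)sin(3s)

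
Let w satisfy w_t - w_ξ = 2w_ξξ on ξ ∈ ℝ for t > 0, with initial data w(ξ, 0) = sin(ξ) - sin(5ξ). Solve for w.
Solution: Change to a moving frame: let η = ξ + t, σ = t and write w(ξ,t) = u(η,σ).
By the chain rule w_t = u_σ + u_η, w_ξ = u_η, w_ξξ = u_ηη.
Then w_t - w_ξ = u_σ: the advection term cancels and the PDE becomes the heat equation u_σ = 2u_ηη on η ∈ ℝ.
Initial data: u(η,0) = w(η,0) = sin(η) - sin(5η).
On η ∈ ℝ each mode satisfies (sin(nη))″ = -n² sin(nη), so exp(-2n²σ) sin(nη) solves the heat equation; by superposition u(η,σ) = Σ c_n exp(-2n²σ) sin(nη).
Reading off the coefficients: c_1=1, c_5=-1, so u(η,σ) = exp(-2σ)sin(η) - exp(-50σ)sin(5η).
Substituting back η = ξ + t, σ = t: w(ξ,t) = u(ξ + t, t).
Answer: w(ξ, t) = exp(-2t)sin(t + ξ) - exp(-50t)sin(5t + 5ξ)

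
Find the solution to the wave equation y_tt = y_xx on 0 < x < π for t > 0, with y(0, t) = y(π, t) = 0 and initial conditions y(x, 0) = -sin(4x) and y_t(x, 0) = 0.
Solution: Using separation of variables y = X(x)T(t):
Eigenfunctions: sin(nx), n = 1, 2, 3, ...
General solution: y(x, t) = Σ [A_n cos(n t) + B_n sin(n t)] sin(nx)
From y(x,0) = -sin(4x): A_4=-1. From y_t(x,0) = 0: all B_n = 0.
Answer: y(x, t) = -sin(4x)cos(4t)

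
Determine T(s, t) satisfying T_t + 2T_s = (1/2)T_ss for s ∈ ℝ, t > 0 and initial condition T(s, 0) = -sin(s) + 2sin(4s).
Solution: Moving frame: η = s - 2t, σ = t, T = u(η,σ), so T_t = u_σ - 2u_η and T_ss = u_ηη.
Hence T_t + 2T_s = u_σ and the PDE becomes the heat equation u_σ = (1/2)u_ηη on η ∈ ℝ.
Initial data: u(η,0) = T(η,0) = -sin(η) + 2sin(4η). Each mode sin(nη) decays as exp(-n²σ/2) on ℝ, so u(η,σ) = Σ c_n exp(-n²σ/2) sin(nη) with c_1=-1, c_4=2: u(η,σ) = 2exp(-8σ)sin(4η) - exp(-σ/2)sin(η).
Substituting back: T(s,t) = u(s - 2t, t).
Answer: T(s, t) = 2exp(-8t)sin(4s - 8t) - exp(-t/2)sin(s - 2t)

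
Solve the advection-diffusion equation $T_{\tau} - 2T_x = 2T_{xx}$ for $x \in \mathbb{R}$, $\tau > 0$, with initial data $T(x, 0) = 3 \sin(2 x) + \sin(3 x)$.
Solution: Change to a moving frame: let $\eta = x + 2\tau$, $\sigma = \tau$ and write $T(x,\tau) = u(\eta,\sigma)$.
By the chain rule $T_{\tau} = u_{\sigma} + 2u_{\eta}$, $T_x = u_{\eta}$, $T_{xx} = u_{\eta\eta}$.
Then $T_{\tau} - 2T_x = u_{\sigma}$: the advection term cancels and the PDE becomes the heat equation $u_{\sigma} = 2u_{\eta\eta}$ on $\eta \in \mathbb{R}$.
Initial data: $u(\eta,0) = T(\eta,0) = 3 \sin(2 \eta) + \sin(3 \eta)$.
On $\eta \in \mathbb{R}$ each mode satisfies $(\sin(n\eta))'' = -n^2 \sin(n\eta)$, so $e^{-2n^2\sigma} \sin(n\eta)$ solves the heat equation; by superposition $u(\eta,\sigma) = \sum c_n e^{-2n^2\sigma} \sin(n\eta)$.
Reading off the coefficients: $c_2=3, c_3=1$, so $u(\eta,\sigma) = 3 e^{-8 \sigma} \sin(2 \eta) + e^{-18 \sigma} \sin(3 \eta)$.
Substituting back $\eta = x + 2\tau$, $\sigma = \tau$: $T(x,\tau) = u(x + 2\tau, \tau)$.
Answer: $T(x, \tau) = 3 e^{-8 \tau} \sin(4 \tau + 2 x) + e^{-18 \tau} \sin(6 \tau + 3 x)$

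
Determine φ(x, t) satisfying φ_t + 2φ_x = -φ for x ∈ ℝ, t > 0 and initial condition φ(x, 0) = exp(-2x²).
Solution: Substitute φ = exp(-t)u.
Then φ_t = exp(-t)(u_t - u), φ_x = exp(-t)u_x; substituting and dividing by exp(-t), the lower-order terms cancel: u_t + 2u_x = 0 (standard advection equation).
Data for u: u(x,0) = φ(x,0) = exp(-2x²).
By characteristics (dx/dt = 2), u(x,t) = f(x - 2t) with f = u(·, 0).
So u(x,t) = exp(-2(-2t + x)²), and φ(x,t) = exp(-t)u(x,t).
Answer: φ(x, t) = exp(-t)exp(-2(-2t + x)²)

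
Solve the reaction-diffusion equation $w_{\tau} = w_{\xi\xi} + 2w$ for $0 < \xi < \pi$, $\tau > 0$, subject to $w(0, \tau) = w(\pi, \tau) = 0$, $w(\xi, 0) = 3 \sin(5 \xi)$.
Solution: Substitute $w = e^{2\tau}u$, i.e. $u = e^{-2\tau}w$.
By the product rule, $w_{\tau} = e^{2\tau}(u_{\tau} + 2u)$, $w_{\xi\xi} = e^{2\tau}u_{\xi\xi}$.
Substituting into the PDE and dividing by $e^{2\tau}$: $u_{\tau} + 2u = u_{\xi\xi} + 2u$.
The lower-order terms cancel, leaving the standard heat equation $u_{\tau} = u_{\xi\xi}$.
Initial data for $u$: $u(\xi,0) = w(\xi,0) = 3 \sin(5 \xi)$. The boundary conditions carry over: $u(0,\tau) = u(\pi,\tau) = 0$.
Solve for $u$:
  Using separation of variables $u = X(\xi)T(\tau)$:
  Eigenfunctions: $\sin(n\xi)$, $n = 1, 2, 3, \ldots$
  General solution: $u(\xi, \tau) = \sum c_n \sin(n\xi) e^{-n^2 \tau}$
  Matching $u(\xi,0) = 3 \sin(5 \xi)$ term by term: $c_5=3$.
Hence $u(\xi,\tau) = 3 e^{-25 \tau} \sin(5 \xi)$.
Transform back: $w(\xi,\tau) = e^{2\tau}u(\xi,\tau)$.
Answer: $w(\xi, \tau) = 3 e^{-23 \tau} \sin(5 \xi)$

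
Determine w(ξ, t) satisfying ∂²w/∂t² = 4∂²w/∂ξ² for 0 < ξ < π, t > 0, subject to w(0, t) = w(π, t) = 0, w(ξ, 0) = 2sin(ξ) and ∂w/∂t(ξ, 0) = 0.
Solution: Using separation of variables w = X(ξ)T(t):
Eigenfunctions: sin(nξ), n = 1, 2, 3, ...
General solution: w(ξ, t) = Σ [A_n cos(2n t) + B_n sin(2n t)] sin(nξ)
From w(ξ,0) = 2sin(ξ): A_1=2. From w_t(ξ,0) = 0: all B_n = 0.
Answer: w(ξ, t) = 2sin(ξ)cos(2t)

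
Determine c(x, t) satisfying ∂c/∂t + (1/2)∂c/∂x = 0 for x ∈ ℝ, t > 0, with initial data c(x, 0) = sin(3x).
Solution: By method of characteristics (waves move right with speed 1/2):
Along characteristics x - (1/2)t = const, c is constant, so c(x,t) = f(x - (1/2)t) with f = c(·, 0).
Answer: c(x, t) = -sin(3t/2 - 3x)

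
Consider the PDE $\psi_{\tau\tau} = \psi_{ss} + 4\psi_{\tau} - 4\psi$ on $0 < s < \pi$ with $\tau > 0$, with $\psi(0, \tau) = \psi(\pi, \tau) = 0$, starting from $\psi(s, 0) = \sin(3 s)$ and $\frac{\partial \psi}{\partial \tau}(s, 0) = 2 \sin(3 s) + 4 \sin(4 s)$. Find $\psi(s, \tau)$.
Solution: Substitute $\psi = e^{2\tau}u$.
Then $\psi_{\tau} = e^{2\tau}(u_{\tau} + 2u)$, $\psi_{\tau\tau} = e^{2\tau}(u_{\tau\tau} + 4u_{\tau} + 4u)$, $\psi_{ss} = e^{2\tau}u_{ss}$; substituting and dividing by $e^{2\tau}$, the lower-order terms cancel: $u_{\tau\tau} = u_{ss}$ (standard wave equation).
Data for $u$: $u(s,0) = \psi(s,0) = \sin(3 s)$; $u_{\tau}(s,0) = \psi_{\tau}(s,0) - 2\psi(s,0) = 4 \sin(4 s)$. The boundary conditions carry over: $u(0,\tau) = u(\pi,\tau) = 0$.
Separating variables: $u = \sum [A_n \cos(\omega_n \tau) + B_n \sin(\omega_n \tau)] \sin(ns)$, $\omega_n = n$. From ICs ($B_n$ = velocity coefficient / $\omega_n$): $A_3=1, B_4=1$.
So $u(s,\tau) = \sin(3 s) \cos(3 \tau) + \sin(4 s) \sin(4 \tau)$, and $\psi(s,\tau) = e^{2\tau}u(s,\tau)$.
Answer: $\psi(s, \tau) = e^{2 \tau} \sin(4 \tau) \sin(4 s) + e^{2 \tau} \sin(3 s) \cos(3 \tau)$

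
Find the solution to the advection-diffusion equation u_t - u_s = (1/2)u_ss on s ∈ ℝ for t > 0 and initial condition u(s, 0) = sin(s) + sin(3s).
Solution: Moving frame: η = s + t, σ = t, u = w(η,σ), so u_t = w_σ + w_η and u_ss = w_ηη.
Hence u_t - u_s = w_σ and the PDE becomes the heat equation w_σ = (1/2)w_ηη on η ∈ ℝ.
Initial data: w(η,0) = u(η,0) = sin(η) + sin(3η). Each mode sin(nη) decays as exp(-n²σ/2) on ℝ, so w(η,σ) = Σ c_n exp(-n²σ/2) sin(nη) with c_1=1, c_3=1: w(η,σ) = exp(-σ/2)sin(η) + exp(-9σ/2)sin(3η).
Substituting back: u(s,t) = w(s + t, t).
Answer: u(s, t) = exp(-t/2)sin(s + t) + exp(-9t/2)sin(3s + 3t)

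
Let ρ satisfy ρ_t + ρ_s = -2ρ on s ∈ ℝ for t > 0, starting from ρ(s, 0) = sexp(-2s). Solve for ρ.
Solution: Substitute ρ = exp(-2s)u, i.e. u = exp(2s)ρ.
By the product rule, ρ_s = exp(-2s)(u_s - 2u), ρ_t = exp(-2s)u_t.
Substituting into the PDE and dividing by exp(-2s): u_t + (u_s - 2u) = -2u.
The lower-order terms cancel, leaving the standard advection equation u_t + u_s = 0.
Initial data for u: u(s,0) = exp(2s)ρ(s,0) = s.
Solve for u:
  By method of characteristics (waves move right with speed 1):
  Along characteristics s - t = const, u is constant, so u(s,t) = f(s - t) with f = u(·, 0).
Hence u(s,t) = s - t.
Transform back: ρ(s,t) = exp(-2s)u(s,t).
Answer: ρ(s, t) = sexp(-2s) - texp(-2s)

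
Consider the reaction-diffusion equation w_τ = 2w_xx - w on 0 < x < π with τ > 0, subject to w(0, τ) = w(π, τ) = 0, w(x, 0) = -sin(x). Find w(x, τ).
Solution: Substitute w = exp(-τ)u.
Then w_τ = exp(-τ)(u_τ - u), w_xx = exp(-τ)u_xx; substituting and dividing by exp(-τ), the lower-order terms cancel: u_τ = 2u_xx (standard heat equation).
Data for u: u(x,0) = w(x,0) = -sin(x). The boundary conditions carry over: u(0,τ) = u(π,τ) = 0.
Separating variables: u = Σ c_n exp(-2n²τ) sin(nx). From u(x,0) = -sin(x): c_1=-1.
So u(x,τ) = -exp(-2τ)sin(x), and w(x,τ) = exp(-τ)u(x,τ).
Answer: w(x, τ) = -exp(-3τ)sin(x)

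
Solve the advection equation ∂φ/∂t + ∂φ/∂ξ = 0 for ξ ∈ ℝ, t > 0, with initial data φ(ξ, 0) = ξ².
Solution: By characteristics (dξ/dt = 1), φ(ξ,t) = f(ξ - t) with f = φ(·, 0).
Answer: φ(ξ, t) = t² - 2tξ + ξ²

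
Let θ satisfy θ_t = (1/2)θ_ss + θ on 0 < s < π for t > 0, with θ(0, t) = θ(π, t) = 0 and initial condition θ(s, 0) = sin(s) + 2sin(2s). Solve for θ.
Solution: Substitute θ = exp(t)u, i.e. u = exp(-t)θ.
By the product rule, θ_t = exp(t)(u_t + u), θ_ss = exp(t)u_ss.
Substituting into the PDE and dividing by exp(t): u_t + u = (1/2)u_ss + u.
The lower-order terms cancel, leaving the standard heat equation u_t = (1/2)u_ss.
Initial data for u: u(s,0) = θ(s,0) = sin(s) + 2sin(2s). The boundary conditions carry over: u(0,t) = u(π,t) = 0.
Solve for u:
  Using separation of variables u = X(s)G(t):
  Eigenfunctions: sin(ns), n = 1, 2, 3, ...
  General solution: u(s, t) = Σ c_n sin(ns) exp(-n² t/2)
  Matching u(s,0) = sin(s) + 2sin(2s) term by term: c_1=1, c_2=2.
Hence u(s,t) = 2exp(-2t)sin(2s) + exp(-t/2)sin(s).
Transform back: θ(s,t) = exp(t)u(s,t).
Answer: θ(s, t) = exp(t/2)sin(s) + 2exp(-t)sin(2s)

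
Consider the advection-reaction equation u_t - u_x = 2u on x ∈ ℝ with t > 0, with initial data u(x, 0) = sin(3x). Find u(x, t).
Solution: Substitute u = exp(2t)w.
Then u_t = exp(2t)(w_t + 2w), u_x = exp(2t)w_x; substituting and dividing by exp(2t), the lower-order terms cancel: w_t - w_x = 0 (standard advection equation).
Data for w: w(x,0) = u(x,0) = sin(3x).
By characteristics (dx/dt = -1), w(x,t) = f(x + t) with f = w(·, 0).
So w(x,t) = sin(3t + 3x), and u(x,t) = exp(2t)w(x,t).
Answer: u(x, t) = exp(2t)sin(3t + 3x)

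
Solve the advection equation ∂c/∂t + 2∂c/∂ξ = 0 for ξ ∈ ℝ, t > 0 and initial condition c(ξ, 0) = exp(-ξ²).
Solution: By characteristics (dξ/dt = 2), c(ξ,t) = f(ξ - 2t) with f = c(·, 0).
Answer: c(ξ, t) = exp(-(-2t + ξ)²)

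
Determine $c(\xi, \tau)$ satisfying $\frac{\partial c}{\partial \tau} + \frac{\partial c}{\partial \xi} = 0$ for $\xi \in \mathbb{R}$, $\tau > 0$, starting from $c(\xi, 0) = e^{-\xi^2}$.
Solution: By method of characteristics (waves move right with speed 1):
Along characteristics $\xi - \tau =$ const, $c$ is constant, so $c(\xi,\tau) = f(\xi - \tau)$ with $f = c( \cdot , 0)$.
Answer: $c(\xi, \tau) = e^{-(-\tau + \xi)^2}$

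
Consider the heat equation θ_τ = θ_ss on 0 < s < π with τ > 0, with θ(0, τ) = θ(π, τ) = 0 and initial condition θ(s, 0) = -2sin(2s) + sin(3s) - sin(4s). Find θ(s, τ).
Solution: Using separation of variables θ = X(s)G(τ):
Eigenfunctions: sin(ns), n = 1, 2, 3, ...
General solution: θ(s, τ) = Σ c_n sin(ns) exp(-n² τ)
Matching θ(s,0) = -2sin(2s) + sin(3s) - sin(4s) term by term: c_2=-2, c_3=1, c_4=-1.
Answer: θ(s, τ) = -2exp(-4τ)sin(2s) + exp(-9τ)sin(3s) - exp(-16τ)sin(4s)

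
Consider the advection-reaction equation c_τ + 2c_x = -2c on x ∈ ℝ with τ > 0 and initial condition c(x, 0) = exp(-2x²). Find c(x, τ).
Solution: Substitute c = exp(-2τ)u.
Then c_τ = exp(-2τ)(u_τ - 2u), c_x = exp(-2τ)u_x; substituting and dividing by exp(-2τ), the lower-order terms cancel: u_τ + 2u_x = 0 (standard advection equation).
Data for u: u(x,0) = c(x,0) = exp(-2x²).
By characteristics (dx/dτ = 2), u(x,τ) = f(x - 2τ) with f = u(·, 0).
So u(x,τ) = exp(-2(x - 2τ)²), and c(x,τ) = exp(-2τ)u(x,τ).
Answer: c(x, τ) = exp(-2τ)exp(-2(x - 2τ)²)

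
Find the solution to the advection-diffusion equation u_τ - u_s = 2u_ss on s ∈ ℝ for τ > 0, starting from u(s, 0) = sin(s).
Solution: Moving frame: η = s + τ, σ = τ, u = w(η,σ), so u_τ = w_σ + w_η and u_ss = w_ηη.
Hence u_τ - u_s = w_σ and the PDE becomes the heat equation w_σ = 2w_ηη on η ∈ ℝ.
Initial data: w(η,0) = u(η,0) = sin(η). Each mode sin(nη) decays as exp(-2n²σ) on ℝ, so w(η,σ) = Σ c_n exp(-2n²σ) sin(nη) with c_1=1: w(η,σ) = exp(-2σ)sin(η).
Substituting back: u(s,τ) = w(s + τ, τ).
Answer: u(s, τ) = exp(-2τ)sin(s + τ)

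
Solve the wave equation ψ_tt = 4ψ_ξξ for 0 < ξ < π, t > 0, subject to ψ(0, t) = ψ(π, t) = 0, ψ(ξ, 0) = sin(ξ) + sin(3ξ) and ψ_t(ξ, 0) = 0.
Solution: Using separation of variables ψ = X(ξ)T(t):
Eigenfunctions: sin(nξ), n = 1, 2, 3, ...
General solution: ψ(ξ, t) = Σ [A_n cos(2n t) + B_n sin(2n t)] sin(nξ)
From ψ(ξ,0) = sin(ξ) + sin(3ξ): A_1=1, A_3=1. From ψ_t(ξ,0) = 0: all B_n = 0.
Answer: ψ(ξ, t) = sin(ξ)cos(2t) + sin(3ξ)cos(6t)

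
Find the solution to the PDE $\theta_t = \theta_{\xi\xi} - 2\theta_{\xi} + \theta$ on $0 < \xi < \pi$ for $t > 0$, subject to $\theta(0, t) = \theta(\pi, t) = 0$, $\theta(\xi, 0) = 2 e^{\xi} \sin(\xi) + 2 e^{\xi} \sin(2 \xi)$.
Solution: Substitute $\theta = e^{\xi}u$.
Then $\theta_{\xi} = e^{\xi}(u_{\xi} + u)$, $\theta_{\xi\xi} = e^{\xi}(u_{\xi\xi} + 2u_{\xi} + u)$, $\theta_t = e^{\xi}u_t$; substituting and dividing by $e^{\xi}$, the lower-order terms cancel: $u_t = u_{\xi\xi}$ (standard heat equation).
Data for $u$: $u(\xi,0) = e^{-\xi}\theta(\xi,0) = 2 \sin(\xi) + 2 \sin(2 \xi)$. The boundary conditions carry over: $u(0,t) = u(\pi,t) = 0$.
Separating variables: $u = \sum c_n e^{-n^2t} \sin(n\xi)$. From $u(\xi,0) = 2 \sin(\xi) + 2 \sin(2 \xi)$: $c_1=2, c_2=2$.
So $u(\xi,t) = 2 e^{-t} \sin(\xi) + 2 e^{-4 t} \sin(2 \xi)$, and $\theta(\xi,t) = e^{\xi}u(\xi,t)$.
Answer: $\theta(\xi, t) = 2 e^{\xi} e^{-t} \sin(\xi) + 2 e^{\xi} e^{-4 t} \sin(2 \xi)$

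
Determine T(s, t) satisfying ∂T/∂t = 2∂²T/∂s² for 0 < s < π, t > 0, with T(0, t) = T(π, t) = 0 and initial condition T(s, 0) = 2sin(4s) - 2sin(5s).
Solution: Separating variables: T = Σ c_n exp(-2n²t) sin(ns). From T(s,0) = 2sin(4s) - 2sin(5s): c_4=2, c_5=-2.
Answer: T(s, t) = 2exp(-32t)sin(4s) - 2exp(-50t)sin(5s)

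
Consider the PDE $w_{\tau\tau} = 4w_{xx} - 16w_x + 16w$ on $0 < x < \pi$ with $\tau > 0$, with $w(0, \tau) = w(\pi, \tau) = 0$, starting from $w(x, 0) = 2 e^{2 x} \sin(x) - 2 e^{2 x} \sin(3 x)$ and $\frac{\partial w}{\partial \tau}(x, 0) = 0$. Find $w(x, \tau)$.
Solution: Substitute $w = e^{2x}u$, i.e. $u = e^{-2x}w$.
By the product rule, $w_x = e^{2x}(u_x + 2u)$, $w_{xx} = e^{2x}(u_{xx} + 4u_x + 4u)$, $w_{\tau\tau} = e^{2x}u_{\tau\tau}$.
Substituting into the PDE and dividing by $e^{2x}$: $u_{\tau\tau} = 4(u_{xx} + 4u_x + 4u) - 16(u_x + 2u) + 16u$.
The lower-order terms cancel, leaving the standard wave equation $u_{\tau\tau} = 4u_{xx}$.
Initial data for $u$: $u(x,0) = e^{-2x}w(x,0) = 2 \sin(x) - 2 \sin(3 x)$; $u_{\tau}(x,0) = e^{-2x}w_{\tau}(x,0) = 0$. The boundary conditions carry over: $u(0,\tau) = u(\pi,\tau) = 0$.
Solve for $u$:
  Using separation of variables $u = X(x)T(\tau)$:
  Eigenfunctions: $\sin(nx)$, $n = 1, 2, 3, \ldots$
  General solution: $u(x, \tau) = \sum [A_n \cos(2n \tau) + B_n \sin(2n \tau)] \sin(nx)$
  From $u(x,0) = 2 \sin(x) - 2 \sin(3 x)$: $A_1=2, A_3=-2$. From $u_{\tau}(x,0) = 0$: all $B_n = 0$.
Hence $u(x,\tau) = 2 \sin(x) \cos(2 \tau) - 2 \sin(3 x) \cos(6 \tau)$.
Transform back: $w(x,\tau) = e^{2x}u(x,\tau)$.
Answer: $w(x, \tau) = 2 e^{2 x} \sin(x) \cos(2 \tau) - 2 e^{2 x} \sin(3 x) \cos(6 \tau)$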